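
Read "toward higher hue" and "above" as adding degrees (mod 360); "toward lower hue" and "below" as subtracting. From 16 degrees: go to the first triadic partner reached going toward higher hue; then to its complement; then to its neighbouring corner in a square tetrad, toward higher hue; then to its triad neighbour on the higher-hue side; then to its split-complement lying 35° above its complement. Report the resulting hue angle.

21°

triadic ↑ +120°: 16 + 120 = 136°
complement +180°: 136 + 180 = 316°
square ↑ +90°: 316 + 90 = 406 → 406 − 360 = 46°
triadic ↑ +120°: 46 + 120 = 166°
split-comp 35° ↑ +215°: 166 + 215 = 381 → 381 − 360 = 21°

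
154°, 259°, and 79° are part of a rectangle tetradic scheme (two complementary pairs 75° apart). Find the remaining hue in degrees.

A rectangular tetradic uses two complementary pairs 75° apart: offsets 0°, 75°, 180°, 255°.
Among {79°, 154°, 259°}, 259° and 79° are a 180° pair.
The remaining hue 154° needs its own complement: 154 + 180 = 334°

334°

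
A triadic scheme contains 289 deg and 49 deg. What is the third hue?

169°

A triad spaces three hues 120° apart.
The full set is {49°, 169°, 289°}.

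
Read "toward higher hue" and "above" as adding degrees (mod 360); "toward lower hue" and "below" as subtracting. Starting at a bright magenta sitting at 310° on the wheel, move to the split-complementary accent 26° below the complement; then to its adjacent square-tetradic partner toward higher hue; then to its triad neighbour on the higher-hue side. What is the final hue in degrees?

314°

+154° (split-comp 26° ↓): 310 + 154 = 464 → 464 − 360 = 104°
+90° (square ↑): 104 + 90 = 194°
+120° (triadic ↑): 194 + 120 = 314°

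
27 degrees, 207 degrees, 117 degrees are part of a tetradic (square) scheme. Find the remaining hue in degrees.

A square tetradic scheme places four hues every 90°.
The full set through 27° is {27°, 117°, 207°, 297°}.
Given {27°, 117°, 207°}, the missing hue is 297°.

297°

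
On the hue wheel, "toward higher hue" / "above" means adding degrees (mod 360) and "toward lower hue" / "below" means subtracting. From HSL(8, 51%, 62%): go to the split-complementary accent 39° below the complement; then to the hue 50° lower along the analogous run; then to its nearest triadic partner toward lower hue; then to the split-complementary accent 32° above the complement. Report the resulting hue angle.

191°

8 + 141 = 149°   (split-comp 39° ↓)
149 − 50 = 99°   (analog 50° ↓)
99 − 120 = -21 → -21 + 360 = 339°   (triadic ↓)
339 + 212 = 551 → 551 − 360 = 191°   (split-comp 32° ↑)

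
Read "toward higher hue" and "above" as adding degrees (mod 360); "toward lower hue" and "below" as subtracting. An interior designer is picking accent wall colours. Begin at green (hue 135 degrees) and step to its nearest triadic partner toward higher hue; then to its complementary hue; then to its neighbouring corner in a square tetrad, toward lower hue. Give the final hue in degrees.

triadic ↑ +120°: 135 + 120 = 255°
complement +180°: 255 + 180 = 435 → 435 − 360 = 75°
square ↓ −90°: 75 − 90 = -15 → -15 + 360 = 345°

345°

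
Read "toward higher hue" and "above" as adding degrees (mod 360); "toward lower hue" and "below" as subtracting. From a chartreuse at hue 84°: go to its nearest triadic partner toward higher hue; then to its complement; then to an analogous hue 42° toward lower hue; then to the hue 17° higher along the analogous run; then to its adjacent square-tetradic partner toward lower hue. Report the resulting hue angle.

269°

+120° (triadic ↑): 84 + 120 = 204°
+180° (complement): 204 + 180 = 384 → 384 − 360 = 24°
−42° (analog 42° ↓): 24 − 42 = -18 → -18 + 360 = 342°
+17° (analog 17° ↑): 342 + 17 = 359°
−90° (square ↓): 359 − 90 = 269°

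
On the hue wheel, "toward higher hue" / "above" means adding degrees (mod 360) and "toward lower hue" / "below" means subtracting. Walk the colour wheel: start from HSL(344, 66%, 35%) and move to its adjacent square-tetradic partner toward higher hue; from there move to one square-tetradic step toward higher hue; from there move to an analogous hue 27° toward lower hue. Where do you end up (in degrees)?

137°

344 + 90 = 434 → 434 − 360 = 74°   (square ↑)
74 + 90 = 164°   (square ↑)
164 − 27 = 137°   (analog 27° ↓)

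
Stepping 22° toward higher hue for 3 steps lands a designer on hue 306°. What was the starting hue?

240°

3 steps of 22° (toward higher hue) give a net shift of +66°.
Start = end − shift: 306 − 66 = 240°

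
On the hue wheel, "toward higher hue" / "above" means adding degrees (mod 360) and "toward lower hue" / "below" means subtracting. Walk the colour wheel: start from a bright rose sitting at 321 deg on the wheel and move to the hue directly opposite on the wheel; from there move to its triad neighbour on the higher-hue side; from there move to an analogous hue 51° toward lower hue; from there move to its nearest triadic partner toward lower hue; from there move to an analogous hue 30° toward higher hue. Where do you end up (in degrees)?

complement +180°: 321 + 180 = 501 → 501 − 360 = 141°
triadic ↑ +120°: 141 + 120 = 261°
analog 51° ↓ −51°: 261 − 51 = 210°
triadic ↓ −120°: 210 − 120 = 90°
analog 30° ↑ +30°: 90 + 30 = 120°

120°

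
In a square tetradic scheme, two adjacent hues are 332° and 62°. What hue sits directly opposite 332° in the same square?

A square tetradic scheme places four hues 90° apart; opposite corners are 180° apart.
332 + 180 = 512 → 512 − 360 = 152°

152°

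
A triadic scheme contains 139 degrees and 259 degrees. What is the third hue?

19°

A triad spaces three hues 120° apart.
The full set is {19°, 139°, 259°}.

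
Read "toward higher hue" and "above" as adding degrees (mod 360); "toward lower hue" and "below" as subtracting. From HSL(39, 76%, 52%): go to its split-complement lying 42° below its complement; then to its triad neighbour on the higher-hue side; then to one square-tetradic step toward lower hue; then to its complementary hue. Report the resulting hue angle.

27°

39 + 138 = 177°   (split-comp 42° ↓)
177 + 120 = 297°   (triadic ↑)
297 − 90 = 207°   (square ↓)
207 + 180 = 387 → 387 − 360 = 27°   (complement)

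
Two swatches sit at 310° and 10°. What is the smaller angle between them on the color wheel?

60°

|310 − 10| = 300.
The shorter arc is 360 − 300 = 60°.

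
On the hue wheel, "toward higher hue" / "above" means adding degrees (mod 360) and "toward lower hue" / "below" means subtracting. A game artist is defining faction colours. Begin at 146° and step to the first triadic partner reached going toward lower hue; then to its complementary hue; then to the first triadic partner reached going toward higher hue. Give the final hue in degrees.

146 − 120 = 26°   (triadic ↓)
26 + 180 = 206°   (complement)
206 + 120 = 326°   (triadic ↑)

326°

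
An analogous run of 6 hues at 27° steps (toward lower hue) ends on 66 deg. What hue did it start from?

5 steps of 27° (toward lower hue) give a net shift of −135°.
Start = end − shift: 66 + 135 = 201°

201°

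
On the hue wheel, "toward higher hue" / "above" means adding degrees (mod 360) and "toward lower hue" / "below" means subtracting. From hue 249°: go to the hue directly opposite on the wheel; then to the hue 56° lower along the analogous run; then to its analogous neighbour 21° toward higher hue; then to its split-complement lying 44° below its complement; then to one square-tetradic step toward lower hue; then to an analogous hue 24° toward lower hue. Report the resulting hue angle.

56°

complement +180°: 249 + 180 = 429 → 429 − 360 = 69°
analog 56° ↓ −56°: 69 − 56 = 13°
analog 21° ↑ +21°: 13 + 21 = 34°
split-comp 44° ↓ +136°: 34 + 136 = 170°
square ↓ −90°: 170 − 90 = 80°
analog 24° ↓ −24°: 80 − 24 = 56°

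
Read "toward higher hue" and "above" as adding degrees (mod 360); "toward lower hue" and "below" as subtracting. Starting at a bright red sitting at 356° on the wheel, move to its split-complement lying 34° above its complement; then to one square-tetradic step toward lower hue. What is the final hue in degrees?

120°

+214° (split-comp 34° ↑): 356 + 214 = 570 → 570 − 360 = 210°
−90° (square ↓): 210 − 90 = 120°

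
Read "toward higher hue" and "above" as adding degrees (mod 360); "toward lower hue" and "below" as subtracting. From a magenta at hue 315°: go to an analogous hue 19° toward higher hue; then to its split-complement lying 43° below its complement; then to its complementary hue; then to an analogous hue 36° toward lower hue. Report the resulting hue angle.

255°

315 + 19 = 334°   (analog 19° ↑)
334 + 137 = 471 → 471 − 360 = 111°   (split-comp 43° ↓)
111 + 180 = 291°   (complement)
291 − 36 = 255°   (analog 36° ↓)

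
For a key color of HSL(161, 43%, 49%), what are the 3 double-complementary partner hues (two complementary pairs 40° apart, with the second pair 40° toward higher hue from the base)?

A rectangular tetradic uses two complementary pairs 40° apart: offsets 0°, 40°, 180°, 220°.
161 + 40 = 201°
161 + 180 = 341°
161 + 220 = 381 → 381 − 360 = 21°

201°, 341° and 21°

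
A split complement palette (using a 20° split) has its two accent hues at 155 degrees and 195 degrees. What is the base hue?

355°

The accents sit 20° either side of the complement, so the complement is their short-arc midpoint on the wheel.
Short-arc midpoint of 155° and 195°: 175°.
Base is 180° from the complement: 175 − 180 = -5 → -5 + 360 = 355°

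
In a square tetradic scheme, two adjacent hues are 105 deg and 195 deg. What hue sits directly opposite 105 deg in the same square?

285°

A square tetradic scheme places four hues 90° apart; opposite corners are 180° apart.
105 + 180 = 285°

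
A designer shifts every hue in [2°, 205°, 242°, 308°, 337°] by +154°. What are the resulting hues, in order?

2 + 154 = 156°
205 + 154 = 359°
242 + 154 = 396 → 396 − 360 = 36°
308 + 154 = 462 → 462 − 360 = 102°
337 + 154 = 491 → 491 − 360 = 131°

156°, 359°, 36°, 102°, 131°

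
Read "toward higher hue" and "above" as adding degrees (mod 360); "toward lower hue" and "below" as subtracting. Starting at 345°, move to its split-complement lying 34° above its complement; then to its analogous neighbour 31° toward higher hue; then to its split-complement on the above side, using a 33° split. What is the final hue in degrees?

83°

split-comp 34° ↑ +214°: 345 + 214 = 559 → 559 − 360 = 199°
analog 31° ↑ +31°: 199 + 31 = 230°
split-comp 33° ↑ +213°: 230 + 213 = 443 → 443 − 360 = 83°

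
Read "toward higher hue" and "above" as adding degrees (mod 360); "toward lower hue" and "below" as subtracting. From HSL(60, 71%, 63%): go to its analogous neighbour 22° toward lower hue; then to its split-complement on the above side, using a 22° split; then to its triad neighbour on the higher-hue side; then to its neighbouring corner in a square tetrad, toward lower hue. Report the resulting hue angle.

60 − 22 = 38°   (analog 22° ↓)
38 + 202 = 240°   (split-comp 22° ↑)
240 + 120 = 360 → 360 − 360 = 0°   (triadic ↑)
0 − 90 = -90 → -90 + 360 = 270°   (square ↓)

270°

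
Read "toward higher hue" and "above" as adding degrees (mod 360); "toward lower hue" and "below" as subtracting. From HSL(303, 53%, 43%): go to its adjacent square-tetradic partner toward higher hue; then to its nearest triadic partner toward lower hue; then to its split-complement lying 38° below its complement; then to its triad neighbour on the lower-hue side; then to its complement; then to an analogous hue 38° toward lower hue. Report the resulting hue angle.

77°

square ↑ +90°: 303 + 90 = 393 → 393 − 360 = 33°
triadic ↓ −120°: 33 − 120 = -87 → -87 + 360 = 273°
split-comp 38° ↓ +142°: 273 + 142 = 415 → 415 − 360 = 55°
triadic ↓ −120°: 55 − 120 = -65 → -65 + 360 = 295°
complement +180°: 295 + 180 = 475 → 475 − 360 = 115°
analog 38° ↓ −38°: 115 − 38 = 77°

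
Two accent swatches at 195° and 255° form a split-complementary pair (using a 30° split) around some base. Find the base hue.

45°

The accents sit 30° either side of the complement, so the complement is their short-arc midpoint on the wheel.
Short-arc midpoint of 195° and 255°: 225°.
Base is 180° from the complement: 225 − 180 = 45°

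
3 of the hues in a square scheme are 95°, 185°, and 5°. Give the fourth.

275°

A square tetradic scheme places four hues every 90°.
The full set through 5° is {5°, 95°, 185°, 275°}.
Given {5°, 95°, 185°}, the missing hue is 275°.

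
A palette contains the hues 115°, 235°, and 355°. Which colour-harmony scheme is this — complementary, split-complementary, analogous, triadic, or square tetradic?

Sort the hues: 115°, 235°, 355°.
Successive gaps around the wheel: 120°, 120°, 120°.
Three hues equally spaced 120° apart form a triad.

triadic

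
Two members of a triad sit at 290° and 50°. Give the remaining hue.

170°

A triad spaces three hues 120° apart.
The full set is {50°, 170°, 290°}.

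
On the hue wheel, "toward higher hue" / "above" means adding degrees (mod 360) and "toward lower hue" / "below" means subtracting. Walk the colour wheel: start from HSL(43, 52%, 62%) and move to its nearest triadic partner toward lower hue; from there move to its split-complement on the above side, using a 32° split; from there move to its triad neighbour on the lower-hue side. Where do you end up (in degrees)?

15°

−120° (triadic ↓): 43 − 120 = -77 → -77 + 360 = 283°
+212° (split-comp 32° ↑): 283 + 212 = 495 → 495 − 360 = 135°
−120° (triadic ↓): 135 − 120 = 15°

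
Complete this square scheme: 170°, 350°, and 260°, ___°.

80°

A square tetradic scheme places four hues every 90°.
The full set through 170° is {80°, 170°, 260°, 350°}.
Given {170°, 260°, 350°}, the missing hue is 80°.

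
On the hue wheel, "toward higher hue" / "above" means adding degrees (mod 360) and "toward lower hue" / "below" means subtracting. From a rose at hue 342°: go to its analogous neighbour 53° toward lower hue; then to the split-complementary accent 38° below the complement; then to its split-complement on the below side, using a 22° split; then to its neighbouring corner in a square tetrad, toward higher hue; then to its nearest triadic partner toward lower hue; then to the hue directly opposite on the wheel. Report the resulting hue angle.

19°

analog 53° ↓ −53°: 342 − 53 = 289°
split-comp 38° ↓ +142°: 289 + 142 = 431 → 431 − 360 = 71°
split-comp 22° ↓ +158°: 71 + 158 = 229°
square ↑ +90°: 229 + 90 = 319°
triadic ↓ −120°: 319 − 120 = 199°
complement +180°: 199 + 180 = 379 → 379 − 360 = 19°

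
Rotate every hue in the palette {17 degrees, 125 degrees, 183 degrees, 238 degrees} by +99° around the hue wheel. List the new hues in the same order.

17 + 99 = 116°
125 + 99 = 224°
183 + 99 = 282°
238 + 99 = 337°

116°, 224°, 282°, 337°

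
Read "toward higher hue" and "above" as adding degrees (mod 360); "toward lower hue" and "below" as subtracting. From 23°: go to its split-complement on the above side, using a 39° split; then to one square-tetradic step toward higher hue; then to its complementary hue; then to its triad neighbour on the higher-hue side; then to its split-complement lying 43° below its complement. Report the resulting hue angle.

49°

23 + 219 = 242°   (split-comp 39° ↑)
242 + 90 = 332°   (square ↑)
332 + 180 = 512 → 512 − 360 = 152°   (complement)
152 + 120 = 272°   (triadic ↑)
272 + 137 = 409 → 409 − 360 = 49°   (split-comp 43° ↓)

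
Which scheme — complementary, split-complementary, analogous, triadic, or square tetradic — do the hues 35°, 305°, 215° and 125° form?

Sort the hues: 35°, 125°, 215°, 305°.
Successive gaps around the wheel: 90°, 90°, 90°, 90°.
Four hues every 90° form a square tetradic scheme.

square tetradic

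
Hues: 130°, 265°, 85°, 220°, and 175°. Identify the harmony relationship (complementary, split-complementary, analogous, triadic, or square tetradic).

analogous

Sort the hues: 85°, 130°, 175°, 220°, 265°.
Successive gaps around the wheel: 45°, 45°, 45°, 45°, 180°.
A run of hues at equal small steps (45°) with one large closing gap is an analogous group.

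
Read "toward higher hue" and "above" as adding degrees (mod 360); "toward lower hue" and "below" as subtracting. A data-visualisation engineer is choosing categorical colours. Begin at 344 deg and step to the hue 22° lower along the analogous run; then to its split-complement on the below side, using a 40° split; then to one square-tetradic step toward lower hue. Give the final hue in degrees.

−22° (analog 22° ↓): 344 − 22 = 322°
+140° (split-comp 40° ↓): 322 + 140 = 462 → 462 − 360 = 102°
−90° (square ↓): 102 − 90 = 12°

12°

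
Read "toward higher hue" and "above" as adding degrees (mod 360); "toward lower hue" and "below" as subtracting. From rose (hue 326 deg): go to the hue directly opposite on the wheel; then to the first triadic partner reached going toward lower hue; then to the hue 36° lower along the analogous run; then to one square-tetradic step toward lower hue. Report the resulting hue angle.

326 + 180 = 506 → 506 − 360 = 146°   (complement)
146 − 120 = 26°   (triadic ↓)
26 − 36 = -10 → -10 + 360 = 350°   (analog 36° ↓)
350 − 90 = 260°   (square ↓)

260°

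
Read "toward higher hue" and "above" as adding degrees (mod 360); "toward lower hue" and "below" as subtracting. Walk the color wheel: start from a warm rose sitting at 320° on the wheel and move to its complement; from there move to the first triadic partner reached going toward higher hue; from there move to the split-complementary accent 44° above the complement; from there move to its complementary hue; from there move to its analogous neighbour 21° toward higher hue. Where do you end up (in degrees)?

325°

complement +180°: 320 + 180 = 500 → 500 − 360 = 140°
triadic ↑ +120°: 140 + 120 = 260°
split-comp 44° ↑ +224°: 260 + 224 = 484 → 484 − 360 = 124°
complement +180°: 124 + 180 = 304°
analog 21° ↑ +21°: 304 + 21 = 325°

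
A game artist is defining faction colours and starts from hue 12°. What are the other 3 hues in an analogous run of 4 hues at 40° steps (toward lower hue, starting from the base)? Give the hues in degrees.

332°, 292°, 252°

Analogous hues sit every 40° along the wheel.
12 − 40 = -28 → -28 + 360 = 332°
12 − 80 = -68 → -68 + 360 = 292°
12 − 120 = -108 → -108 + 360 = 252°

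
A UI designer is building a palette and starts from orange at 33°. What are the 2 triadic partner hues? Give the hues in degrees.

33 + 120 = 153°
33 + 240 = 273°

153° and 273°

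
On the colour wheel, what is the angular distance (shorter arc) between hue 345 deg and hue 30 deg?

|345 − 30| = 315.
The shorter arc is 360 − 315 = 45°.

45°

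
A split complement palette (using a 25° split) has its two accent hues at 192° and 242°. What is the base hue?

37°

The accents sit 25° either side of the complement, so the complement is their short-arc midpoint on the wheel.
Short-arc midpoint of 192° and 242°: 217°.
Base is 180° from the complement: 217 − 180 = 37°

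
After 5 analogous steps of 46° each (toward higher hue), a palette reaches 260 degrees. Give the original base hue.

30°

5 steps of 46° (toward higher hue) give a net shift of +230°.
Start = end − shift: 260 − 230 = 30°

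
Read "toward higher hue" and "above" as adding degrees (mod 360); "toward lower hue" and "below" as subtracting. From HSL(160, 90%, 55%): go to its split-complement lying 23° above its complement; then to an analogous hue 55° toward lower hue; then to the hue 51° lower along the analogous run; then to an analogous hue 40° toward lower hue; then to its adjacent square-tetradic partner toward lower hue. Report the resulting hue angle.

127°

+203° (split-comp 23° ↑): 160 + 203 = 363 → 363 − 360 = 3°
−55° (analog 55° ↓): 3 − 55 = -52 → -52 + 360 = 308°
−51° (analog 51° ↓): 308 − 51 = 257°
−40° (analog 40° ↓): 257 − 40 = 217°
−90° (square ↓): 217 − 90 = 127°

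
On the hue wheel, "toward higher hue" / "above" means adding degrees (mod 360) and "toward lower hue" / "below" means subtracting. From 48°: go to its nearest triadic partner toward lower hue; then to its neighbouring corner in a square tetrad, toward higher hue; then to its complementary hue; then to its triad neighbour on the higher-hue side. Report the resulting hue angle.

318°

−120° (triadic ↓): 48 − 120 = -72 → -72 + 360 = 288°
+90° (square ↑): 288 + 90 = 378 → 378 − 360 = 18°
+180° (complement): 18 + 180 = 198°
+120° (triadic ↑): 198 + 120 = 318°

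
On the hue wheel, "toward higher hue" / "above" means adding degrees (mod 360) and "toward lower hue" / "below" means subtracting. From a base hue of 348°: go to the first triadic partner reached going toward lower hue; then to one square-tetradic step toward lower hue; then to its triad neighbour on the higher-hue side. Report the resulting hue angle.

triadic ↓ −120°: 348 − 120 = 228°
square ↓ −90°: 228 − 90 = 138°
triadic ↑ +120°: 138 + 120 = 258°

258°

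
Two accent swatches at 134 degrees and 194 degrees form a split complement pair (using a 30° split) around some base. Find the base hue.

344°

The accents sit 30° either side of the complement, so the complement is their short-arc midpoint on the wheel.
Short-arc midpoint of 134° and 194°: 164°.
Base is 180° from the complement: 164 − 180 = -16 → -16 + 360 = 344°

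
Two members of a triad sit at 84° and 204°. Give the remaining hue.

A triad spaces three hues 120° apart.
The full set is {84°, 204°, 324°}.

324°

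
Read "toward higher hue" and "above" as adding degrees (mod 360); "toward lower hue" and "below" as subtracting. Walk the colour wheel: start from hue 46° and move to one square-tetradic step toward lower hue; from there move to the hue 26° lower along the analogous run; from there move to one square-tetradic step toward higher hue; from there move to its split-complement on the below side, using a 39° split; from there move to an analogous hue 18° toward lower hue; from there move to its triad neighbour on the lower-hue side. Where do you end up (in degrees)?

23°

46 − 90 = -44 → -44 + 360 = 316°   (square ↓)
316 − 26 = 290°   (analog 26° ↓)
290 + 90 = 380 → 380 − 360 = 20°   (square ↑)
20 + 141 = 161°   (split-comp 39° ↓)
161 − 18 = 143°   (analog 18° ↓)
143 − 120 = 23°   (triadic ↓)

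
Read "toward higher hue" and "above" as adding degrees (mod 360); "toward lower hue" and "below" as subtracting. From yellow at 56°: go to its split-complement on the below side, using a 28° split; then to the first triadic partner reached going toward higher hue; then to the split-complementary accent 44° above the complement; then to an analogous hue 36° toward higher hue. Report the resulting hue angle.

+152° (split-comp 28° ↓): 56 + 152 = 208°
+120° (triadic ↑): 208 + 120 = 328°
+224° (split-comp 44° ↑): 328 + 224 = 552 → 552 − 360 = 192°
+36° (analog 36° ↑): 192 + 36 = 228°

228°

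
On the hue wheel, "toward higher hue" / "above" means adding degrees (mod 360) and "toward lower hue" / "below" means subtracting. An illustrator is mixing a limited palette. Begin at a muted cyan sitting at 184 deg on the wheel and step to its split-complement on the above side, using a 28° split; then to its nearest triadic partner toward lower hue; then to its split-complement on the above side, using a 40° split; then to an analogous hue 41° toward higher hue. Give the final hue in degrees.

173°

+208° (split-comp 28° ↑): 184 + 208 = 392 → 392 − 360 = 32°
−120° (triadic ↓): 32 − 120 = -88 → -88 + 360 = 272°
+220° (split-comp 40° ↑): 272 + 220 = 492 → 492 − 360 = 132°
+41° (analog 41° ↑): 132 + 41 = 173°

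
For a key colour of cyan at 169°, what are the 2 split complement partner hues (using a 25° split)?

324° and 14°

Split-complementary hues sit 25° either side of the complement.
Complement of 169°: 169 + 180 = 349°
349 − 25 = 324°
349 + 25 = 374 → 374 − 360 = 14°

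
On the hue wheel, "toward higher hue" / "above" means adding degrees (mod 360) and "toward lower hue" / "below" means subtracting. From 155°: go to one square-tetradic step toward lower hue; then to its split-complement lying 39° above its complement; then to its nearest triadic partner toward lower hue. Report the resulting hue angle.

−90° (square ↓): 155 − 90 = 65°
+219° (split-comp 39° ↑): 65 + 219 = 284°
−120° (triadic ↓): 284 − 120 = 164°

164°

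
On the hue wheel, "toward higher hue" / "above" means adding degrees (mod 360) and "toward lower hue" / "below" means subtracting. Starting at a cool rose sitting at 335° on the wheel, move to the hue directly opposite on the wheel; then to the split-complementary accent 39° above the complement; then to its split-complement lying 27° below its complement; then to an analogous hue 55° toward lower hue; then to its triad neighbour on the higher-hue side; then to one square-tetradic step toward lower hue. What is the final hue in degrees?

+180° (complement): 335 + 180 = 515 → 515 − 360 = 155°
+219° (split-comp 39° ↑): 155 + 219 = 374 → 374 − 360 = 14°
+153° (split-comp 27° ↓): 14 + 153 = 167°
−55° (analog 55° ↓): 167 − 55 = 112°
+120° (triadic ↑): 112 + 120 = 232°
−90° (square ↓): 232 − 90 = 142°

142°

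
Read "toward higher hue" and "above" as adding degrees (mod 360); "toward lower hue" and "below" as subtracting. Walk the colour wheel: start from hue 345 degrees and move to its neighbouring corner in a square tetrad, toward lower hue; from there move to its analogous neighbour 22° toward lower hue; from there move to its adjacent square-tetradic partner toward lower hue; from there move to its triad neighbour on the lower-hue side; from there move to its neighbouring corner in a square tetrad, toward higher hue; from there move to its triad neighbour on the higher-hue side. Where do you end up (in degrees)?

square ↓ −90°: 345 − 90 = 255°
analog 22° ↓ −22°: 255 − 22 = 233°
square ↓ −90°: 233 − 90 = 143°
triadic ↓ −120°: 143 − 120 = 23°
square ↑ +90°: 23 + 90 = 113°
triadic ↑ +120°: 113 + 120 = 233°

233°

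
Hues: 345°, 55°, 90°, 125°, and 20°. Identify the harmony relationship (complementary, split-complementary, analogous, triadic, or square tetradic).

Sort the hues: 20°, 55°, 90°, 125°, 345°.
Successive gaps around the wheel: 35°, 35°, 35°, 220°, 35°.
A run of hues at equal small steps (35°) with one large closing gap is an analogous group.

analogous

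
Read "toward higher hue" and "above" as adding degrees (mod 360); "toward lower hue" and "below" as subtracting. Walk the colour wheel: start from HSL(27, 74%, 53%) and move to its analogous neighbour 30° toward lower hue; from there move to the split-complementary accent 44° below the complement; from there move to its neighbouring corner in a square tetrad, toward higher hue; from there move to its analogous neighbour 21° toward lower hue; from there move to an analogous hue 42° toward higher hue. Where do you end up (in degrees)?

−30° (analog 30° ↓): 27 − 30 = -3 → -3 + 360 = 357°
+136° (split-comp 44° ↓): 357 + 136 = 493 → 493 − 360 = 133°
+90° (square ↑): 133 + 90 = 223°
−21° (analog 21° ↓): 223 − 21 = 202°
+42° (analog 42° ↑): 202 + 42 = 244°

244°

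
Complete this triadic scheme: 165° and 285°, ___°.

45°

A triad places three hues 120° apart.
The full set through 165° is {45°, 165°, 285°}.
Given {165°, 285°}, the missing hue is 45°.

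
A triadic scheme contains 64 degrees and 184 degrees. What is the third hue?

304°

A triad spaces three hues 120° apart.
The full set is {64°, 184°, 304°}.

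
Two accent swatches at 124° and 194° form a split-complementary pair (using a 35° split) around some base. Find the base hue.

339°

The accents sit 35° either side of the complement, so the complement is their short-arc midpoint on the wheel.
Short-arc midpoint of 124° and 194°: 159°.
Base is 180° from the complement: 159 − 180 = -21 → -21 + 360 = 339°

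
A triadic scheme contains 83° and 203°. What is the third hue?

323°

A triad spaces three hues 120° apart.
The full set is {83°, 203°, 323°}.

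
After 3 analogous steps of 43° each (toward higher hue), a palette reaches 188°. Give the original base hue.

3 steps of 43° (toward higher hue) give a net shift of +129°.
Start = end − shift: 188 − 129 = 59°

59°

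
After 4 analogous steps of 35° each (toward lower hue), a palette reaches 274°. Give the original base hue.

4 steps of 35° (toward lower hue) give a net shift of −140°.
Start = end − shift: 274 + 140 = 414 → 414 − 360 = 54°

54°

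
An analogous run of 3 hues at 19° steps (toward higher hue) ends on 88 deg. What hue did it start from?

2 steps of 19° (toward higher hue) give a net shift of +38°.
Start = end − shift: 88 − 38 = 50°

50°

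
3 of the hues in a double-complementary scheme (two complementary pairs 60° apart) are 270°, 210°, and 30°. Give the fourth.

90°

A rectangular tetradic uses two complementary pairs 60° apart: offsets 0°, 60°, 180°, 240°.
Among {30°, 210°, 270°}, 30° and 210° are a 180° pair.
The remaining hue 270° needs its own complement: 270 + 180 = 450 → 450 − 360 = 90°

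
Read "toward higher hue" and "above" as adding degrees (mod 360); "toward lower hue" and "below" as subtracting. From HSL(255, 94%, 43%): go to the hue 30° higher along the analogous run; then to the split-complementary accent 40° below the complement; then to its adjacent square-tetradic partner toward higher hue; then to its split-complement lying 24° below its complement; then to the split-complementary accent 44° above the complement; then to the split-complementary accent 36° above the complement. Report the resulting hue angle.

analog 30° ↑ +30°: 255 + 30 = 285°
split-comp 40° ↓ +140°: 285 + 140 = 425 → 425 − 360 = 65°
square ↑ +90°: 65 + 90 = 155°
split-comp 24° ↓ +156°: 155 + 156 = 311°
split-comp 44° ↑ +224°: 311 + 224 = 535 → 535 − 360 = 175°
split-comp 36° ↑ +216°: 175 + 216 = 391 → 391 − 360 = 31°

31°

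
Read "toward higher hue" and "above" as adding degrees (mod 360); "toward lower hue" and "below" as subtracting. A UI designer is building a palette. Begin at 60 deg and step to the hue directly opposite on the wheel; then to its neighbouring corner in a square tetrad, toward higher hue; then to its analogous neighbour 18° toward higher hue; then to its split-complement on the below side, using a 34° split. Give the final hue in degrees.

134°

complement +180°: 60 + 180 = 240°
square ↑ +90°: 240 + 90 = 330°
analog 18° ↑ +18°: 330 + 18 = 348°
split-comp 34° ↓ +146°: 348 + 146 = 494 → 494 − 360 = 134°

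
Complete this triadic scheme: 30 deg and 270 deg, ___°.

A triad places three hues 120° apart.
The full set through 30° is {30°, 150°, 270°}.
Given {30°, 270°}, the missing hue is 150°.

150°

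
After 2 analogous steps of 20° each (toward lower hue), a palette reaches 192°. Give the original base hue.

2 steps of 20° (toward lower hue) give a net shift of −40°.
Start = end − shift: 192 + 40 = 232°

232°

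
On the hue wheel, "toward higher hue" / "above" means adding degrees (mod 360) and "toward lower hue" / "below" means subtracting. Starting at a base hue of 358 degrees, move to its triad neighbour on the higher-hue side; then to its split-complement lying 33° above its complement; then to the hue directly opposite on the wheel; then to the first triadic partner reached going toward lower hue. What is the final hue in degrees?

31°

triadic ↑ +120°: 358 + 120 = 478 → 478 − 360 = 118°
split-comp 33° ↑ +213°: 118 + 213 = 331°
complement +180°: 331 + 180 = 511 → 511 − 360 = 151°
triadic ↓ −120°: 151 − 120 = 31°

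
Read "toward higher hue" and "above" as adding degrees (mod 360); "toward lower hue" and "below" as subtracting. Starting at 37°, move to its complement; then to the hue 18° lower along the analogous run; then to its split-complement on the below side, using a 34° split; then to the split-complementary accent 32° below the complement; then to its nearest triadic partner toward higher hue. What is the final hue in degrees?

253°

+180° (complement): 37 + 180 = 217°
−18° (analog 18° ↓): 217 − 18 = 199°
+146° (split-comp 34° ↓): 199 + 146 = 345°
+148° (split-comp 32° ↓): 345 + 148 = 493 → 493 − 360 = 133°
+120° (triadic ↑): 133 + 120 = 253°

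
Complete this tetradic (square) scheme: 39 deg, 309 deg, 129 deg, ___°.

219°

A square tetradic scheme places four hues every 90°.
The full set through 39° is {39°, 129°, 219°, 309°}.
Given {39°, 129°, 309°}, the missing hue is 219°.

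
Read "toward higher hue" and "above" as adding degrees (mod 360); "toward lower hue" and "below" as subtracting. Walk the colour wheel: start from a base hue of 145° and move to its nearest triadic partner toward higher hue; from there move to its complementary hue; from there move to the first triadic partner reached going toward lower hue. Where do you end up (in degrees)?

+120° (triadic ↑): 145 + 120 = 265°
+180° (complement): 265 + 180 = 445 → 445 − 360 = 85°
−120° (triadic ↓): 85 − 120 = -35 → -35 + 360 = 325°

325°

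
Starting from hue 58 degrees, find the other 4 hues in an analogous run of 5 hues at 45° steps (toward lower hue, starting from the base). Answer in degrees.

13°, 328°, 283° and 238°

Analogous hues sit every 45° along the wheel.
58 − 45 = 13°
58 − 90 = -32 → -32 + 360 = 328°
58 − 135 = -77 → -77 + 360 = 283°
58 − 180 = -122 → -122 + 360 = 238°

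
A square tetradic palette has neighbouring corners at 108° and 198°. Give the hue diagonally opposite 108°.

A square tetradic scheme places four hues 90° apart; opposite corners are 180° apart.
108 + 180 = 288°

288°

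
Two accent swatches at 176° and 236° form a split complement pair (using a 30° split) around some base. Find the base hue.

26°

The accents sit 30° either side of the complement, so the complement is their short-arc midpoint on the wheel.
Short-arc midpoint of 176° and 236°: 206°.
Base is 180° from the complement: 206 − 180 = 26°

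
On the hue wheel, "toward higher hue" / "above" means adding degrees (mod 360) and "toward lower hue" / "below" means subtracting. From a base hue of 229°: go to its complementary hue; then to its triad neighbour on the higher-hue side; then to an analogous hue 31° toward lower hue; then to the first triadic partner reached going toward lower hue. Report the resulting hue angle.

18°

complement +180°: 229 + 180 = 409 → 409 − 360 = 49°
triadic ↑ +120°: 49 + 120 = 169°
analog 31° ↓ −31°: 169 − 31 = 138°
triadic ↓ −120°: 138 − 120 = 18°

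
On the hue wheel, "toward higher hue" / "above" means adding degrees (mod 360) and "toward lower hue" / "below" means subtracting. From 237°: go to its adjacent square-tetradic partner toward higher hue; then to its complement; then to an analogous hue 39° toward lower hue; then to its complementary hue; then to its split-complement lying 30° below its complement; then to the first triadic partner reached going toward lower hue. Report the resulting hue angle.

+90° (square ↑): 237 + 90 = 327°
+180° (complement): 327 + 180 = 507 → 507 − 360 = 147°
−39° (analog 39° ↓): 147 − 39 = 108°
+180° (complement): 108 + 180 = 288°
+150° (split-comp 30° ↓): 288 + 150 = 438 → 438 − 360 = 78°
−120° (triadic ↓): 78 − 120 = -42 → -42 + 360 = 318°

318°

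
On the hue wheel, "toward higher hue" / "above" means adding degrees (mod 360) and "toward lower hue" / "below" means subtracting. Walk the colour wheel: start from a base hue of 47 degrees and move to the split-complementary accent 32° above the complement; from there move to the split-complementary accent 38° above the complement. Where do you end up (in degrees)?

117°

split-comp 32° ↑ +212°: 47 + 212 = 259°
split-comp 38° ↑ +218°: 259 + 218 = 477 → 477 − 360 = 117°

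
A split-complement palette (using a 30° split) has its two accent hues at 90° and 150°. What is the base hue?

The accents sit 30° either side of the complement, so the complement is their short-arc midpoint on the wheel.
Short-arc midpoint of 90° and 150°: 120°.
Base is 180° from the complement: 120 − 180 = -60 → -60 + 360 = 300°

300°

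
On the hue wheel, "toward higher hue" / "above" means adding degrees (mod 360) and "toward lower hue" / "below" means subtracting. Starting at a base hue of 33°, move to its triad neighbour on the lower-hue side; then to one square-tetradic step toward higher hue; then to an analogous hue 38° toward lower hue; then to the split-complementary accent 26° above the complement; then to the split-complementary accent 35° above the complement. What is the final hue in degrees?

−120° (triadic ↓): 33 − 120 = -87 → -87 + 360 = 273°
+90° (square ↑): 273 + 90 = 363 → 363 − 360 = 3°
−38° (analog 38° ↓): 3 − 38 = -35 → -35 + 360 = 325°
+206° (split-comp 26° ↑): 325 + 206 = 531 → 531 − 360 = 171°
+215° (split-comp 35° ↑): 171 + 215 = 386 → 386 − 360 = 26°

26°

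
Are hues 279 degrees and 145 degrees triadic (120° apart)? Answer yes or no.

Angular distance: |279 − 145| = 134 = 134°.
Triadic (120° apart) requires 120°.

no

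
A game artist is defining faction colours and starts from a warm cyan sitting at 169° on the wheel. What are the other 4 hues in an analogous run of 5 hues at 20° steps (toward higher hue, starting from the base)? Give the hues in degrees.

189°, 209°, 229°, 249°

Analogous hues sit every 20° along the wheel.
169 + 20 = 189°
169 + 40 = 209°
169 + 60 = 229°
169 + 80 = 249°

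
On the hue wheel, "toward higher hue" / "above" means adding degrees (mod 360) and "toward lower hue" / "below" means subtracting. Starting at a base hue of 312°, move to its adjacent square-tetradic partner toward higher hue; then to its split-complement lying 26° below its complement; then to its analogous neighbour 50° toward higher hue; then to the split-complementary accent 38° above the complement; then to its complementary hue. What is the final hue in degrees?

square ↑ +90°: 312 + 90 = 402 → 402 − 360 = 42°
split-comp 26° ↓ +154°: 42 + 154 = 196°
analog 50° ↑ +50°: 196 + 50 = 246°
split-comp 38° ↑ +218°: 246 + 218 = 464 → 464 − 360 = 104°
complement +180°: 104 + 180 = 284°

284°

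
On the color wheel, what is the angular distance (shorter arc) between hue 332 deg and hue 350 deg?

|332 − 350| = 18.
18 ≤ 180, so the shorter arc is 18°.

18°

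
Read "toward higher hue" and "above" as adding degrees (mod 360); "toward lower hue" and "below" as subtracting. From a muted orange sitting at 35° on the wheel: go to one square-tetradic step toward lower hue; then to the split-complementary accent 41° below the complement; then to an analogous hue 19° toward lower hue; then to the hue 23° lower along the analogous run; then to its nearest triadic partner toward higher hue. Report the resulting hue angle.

162°

square ↓ −90°: 35 − 90 = -55 → -55 + 360 = 305°
split-comp 41° ↓ +139°: 305 + 139 = 444 → 444 − 360 = 84°
analog 19° ↓ −19°: 84 − 19 = 65°
analog 23° ↓ −23°: 65 − 23 = 42°
triadic ↑ +120°: 42 + 120 = 162°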